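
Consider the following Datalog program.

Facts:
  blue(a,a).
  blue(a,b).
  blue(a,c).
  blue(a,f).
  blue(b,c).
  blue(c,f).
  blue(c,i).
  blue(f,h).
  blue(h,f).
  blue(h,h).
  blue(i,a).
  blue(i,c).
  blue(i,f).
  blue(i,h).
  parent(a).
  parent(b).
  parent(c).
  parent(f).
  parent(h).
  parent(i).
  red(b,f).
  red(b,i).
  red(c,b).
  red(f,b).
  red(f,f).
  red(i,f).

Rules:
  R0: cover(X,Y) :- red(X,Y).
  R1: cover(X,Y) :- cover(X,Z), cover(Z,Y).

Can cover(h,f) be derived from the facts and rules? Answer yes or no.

no

round 1: derive cover(b,f) via R0 from red(b,f)
round 1: derive cover(b,i) via R0 from red(b,i)
round 1: derive cover(c,b) via R0 from red(c,b)
round 1: derive cover(f,b) via R0 from red(f,b)
round 1: derive cover(f,f) via R0 from red(f,f)
round 1: derive cover(i,f) via R0 from red(i,f)
round 2: derive cover(b,b) via R1 from cover(b,f), cover(f,b)
round 2: derive cover(c,f) via R1 from cover(c,b), cover(b,f)
round 2: derive cover(c,i) via R1 from cover(c,b), cover(b,i)
round 2: derive cover(f,i) via R1 from cover(f,b), cover(b,i)
round 2: derive cover(i,b) via R1 from cover(i,f), cover(f,b)
round 3: derive cover(i,i) via R1 from cover(i,b), cover(b,i)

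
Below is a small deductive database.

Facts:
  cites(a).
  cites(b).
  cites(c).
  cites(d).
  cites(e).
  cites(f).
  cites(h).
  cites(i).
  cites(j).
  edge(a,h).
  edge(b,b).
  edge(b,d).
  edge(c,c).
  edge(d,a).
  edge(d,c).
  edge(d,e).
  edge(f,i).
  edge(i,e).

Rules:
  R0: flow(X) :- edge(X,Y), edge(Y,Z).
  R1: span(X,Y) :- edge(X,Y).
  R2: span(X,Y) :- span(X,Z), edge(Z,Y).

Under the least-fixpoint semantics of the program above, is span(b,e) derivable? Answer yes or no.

yes

round 1: derive span(a,h) via R1 from edge(a,h)
round 1: derive span(b,b) via R1 from edge(b,b)
round 1: derive span(b,d) via R1 from edge(b,d)
round 1: derive span(c,c) via R1 from edge(c,c)
round 1: derive span(d,a) via R1 from edge(d,a)
round 1: derive span(d,c) via R1 from edge(d,c)
round 1: derive span(d,e) via R1 from edge(d,e)
round 1: derive span(f,i) via R1 from edge(f,i)
round 1: derive span(i,e) via R1 from edge(i,e)
round 2: derive span(b,a) via R2 from span(b,d), edge(d,a)
round 2: derive span(b,c) via R2 from span(b,d), edge(d,c)
round 2: derive span(b,e) via R2 from span(b,d), edge(d,e)
round 2: derive span(d,h) via R2 from span(d,a), edge(a,h)
round 2: derive span(f,e) via R2 from span(f,i), edge(i,e)
round 3: derive span(b,h) via R2 from span(b,a), edge(a,h)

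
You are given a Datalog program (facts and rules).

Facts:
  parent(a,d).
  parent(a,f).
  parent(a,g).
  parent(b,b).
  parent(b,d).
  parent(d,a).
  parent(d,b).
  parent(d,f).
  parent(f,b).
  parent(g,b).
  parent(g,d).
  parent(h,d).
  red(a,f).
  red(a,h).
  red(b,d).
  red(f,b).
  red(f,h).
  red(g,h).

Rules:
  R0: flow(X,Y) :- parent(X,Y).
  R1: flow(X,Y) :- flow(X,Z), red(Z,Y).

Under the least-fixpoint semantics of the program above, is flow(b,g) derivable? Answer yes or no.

no

round 1: derive flow(a,d) via R0 from parent(a,d)
round 1: derive flow(a,f) via R0 from parent(a,f)
round 1: derive flow(a,g) via R0 from parent(a,g)
round 1: derive flow(b,b) via R0 from parent(b,b)
round 1: derive flow(b,d) via R0 from parent(b,d)
round 1: derive flow(d,a) via R0 from parent(d,a)
round 1: derive flow(d,b) via R0 from parent(d,b)
round 1: derive flow(d,f) via R0 from parent(d,f)
round 1: derive flow(f,b) via R0 from parent(f,b)
round 1: derive flow(g,b) via R0 from parent(g,b)
round 1: derive flow(g,d) via R0 from parent(g,d)
round 1: derive flow(h,d) via R0 from parent(h,d)
round 2: derive flow(a,b) via R1 from flow(a,f), red(f,b)
round 2: derive flow(a,h) via R1 from flow(a,f), red(f,h)
round 2: derive flow(d,d) via R1 from flow(d,b), red(b,d)
round 2: derive flow(d,h) via R1 from flow(d,a), red(a,h)
round 2: derive flow(f,d) via R1 from flow(f,b), red(b,d)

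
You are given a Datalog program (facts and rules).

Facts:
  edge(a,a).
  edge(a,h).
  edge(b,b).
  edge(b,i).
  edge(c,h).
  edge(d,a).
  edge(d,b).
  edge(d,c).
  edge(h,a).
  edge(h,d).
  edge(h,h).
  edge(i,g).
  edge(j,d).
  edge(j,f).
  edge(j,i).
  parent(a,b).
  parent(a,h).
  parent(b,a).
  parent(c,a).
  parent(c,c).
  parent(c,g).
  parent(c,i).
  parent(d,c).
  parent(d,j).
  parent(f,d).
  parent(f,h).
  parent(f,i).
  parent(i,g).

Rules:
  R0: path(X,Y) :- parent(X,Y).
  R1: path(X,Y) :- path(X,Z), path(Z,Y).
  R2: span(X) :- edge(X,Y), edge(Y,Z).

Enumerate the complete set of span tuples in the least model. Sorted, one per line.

round 1: derive span(a) via R2 from edge(a,a), edge(a,a)
round 1: derive span(b) via R2 from edge(b,b), edge(b,b)
round 1: derive span(c) via R2 from edge(c,h), edge(h,a)
round 1: derive span(d) via R2 from edge(d,a), edge(a,a)
round 1: derive span(h) via R2 from edge(h,a), edge(a,a)
round 1: derive span(j) via R2 from edge(j,d), edge(d,a)

span(a)
span(b)
span(c)
span(d)
span(h)
span(j)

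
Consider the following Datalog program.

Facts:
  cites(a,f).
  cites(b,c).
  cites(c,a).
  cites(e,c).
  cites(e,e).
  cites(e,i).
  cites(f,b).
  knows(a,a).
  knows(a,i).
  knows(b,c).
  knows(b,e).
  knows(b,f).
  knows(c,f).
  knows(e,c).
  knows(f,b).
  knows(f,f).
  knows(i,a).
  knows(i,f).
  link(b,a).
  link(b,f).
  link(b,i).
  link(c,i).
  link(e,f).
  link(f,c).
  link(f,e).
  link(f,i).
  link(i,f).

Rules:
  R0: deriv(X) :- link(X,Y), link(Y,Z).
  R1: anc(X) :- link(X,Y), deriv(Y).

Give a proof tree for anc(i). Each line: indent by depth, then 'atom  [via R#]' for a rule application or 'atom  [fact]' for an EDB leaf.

round 1: derive deriv(b) via R0 from link(b,f), link(f,c)
round 1: derive deriv(c) via R0 from link(c,i), link(i,f)
round 1: derive deriv(e) via R0 from link(e,f), link(f,c)
round 1: derive deriv(f) via R0 from link(f,c), link(c,i)
round 1: derive deriv(i) via R0 from link(i,f), link(f,c)
round 2: derive anc(b) via R1 from link(b,f), deriv(f)
round 2: derive anc(c) via R1 from link(c,i), deriv(i)
round 2: derive anc(e) via R1 from link(e,f), deriv(f)
round 2: derive anc(f) via R1 from link(f,c), deriv(c)
round 2: derive anc(i) via R1 from link(i,f), deriv(f)

anc(i)  [via R1]
  link(i,f)  [fact]
  deriv(f)  [via R0]
    link(f,c)  [fact]
    link(c,i)  [fact]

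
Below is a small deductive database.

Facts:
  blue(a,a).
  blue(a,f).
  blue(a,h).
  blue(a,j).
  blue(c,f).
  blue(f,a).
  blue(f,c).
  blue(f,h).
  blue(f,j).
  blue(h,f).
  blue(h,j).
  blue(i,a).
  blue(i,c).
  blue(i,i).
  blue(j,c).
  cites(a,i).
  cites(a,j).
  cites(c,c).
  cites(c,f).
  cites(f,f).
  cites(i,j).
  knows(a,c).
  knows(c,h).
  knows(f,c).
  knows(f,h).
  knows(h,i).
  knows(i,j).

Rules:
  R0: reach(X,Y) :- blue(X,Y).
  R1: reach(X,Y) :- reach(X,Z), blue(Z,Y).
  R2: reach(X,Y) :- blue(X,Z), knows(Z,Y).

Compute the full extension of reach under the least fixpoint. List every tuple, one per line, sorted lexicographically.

round 1: derive reach(a,a) via R0 from blue(a,a)
round 1: derive reach(a,f) via R0 from blue(a,f)
round 1: derive reach(a,h) via R0 from blue(a,h)
round 1: derive reach(a,j) via R0 from blue(a,j)
round 1: derive reach(c,f) via R0 from blue(c,f)
round 1: derive reach(f,a) via R0 from blue(f,a)
round 1: derive reach(f,c) via R0 from blue(f,c)
round 1: derive reach(f,h) via R0 from blue(f,h)
round 1: derive reach(f,j) via R0 from blue(f,j)
round 1: derive reach(h,f) via R0 from blue(h,f)
round 1: derive reach(h,j) via R0 from blue(h,j)
round 1: derive reach(i,a) via R0 from blue(i,a)
round 1: derive reach(i,c) via R0 from blue(i,c)
round 1: derive reach(i,i) via R0 from blue(i,i)
round 1: derive reach(j,c) via R0 from blue(j,c)
round 1: derive reach(a,c) via R2 from blue(a,a), knows(a,c)
round 1: derive reach(a,i) via R2 from blue(a,h), knows(h,i)
round 1: derive reach(c,c) via R2 from blue(c,f), knows(f,c)
round 1: derive reach(c,h) via R2 from blue(c,f), knows(f,h)
round 1: derive reach(f,i) via R2 from blue(f,h), knows(h,i)
round 1: derive reach(h,c) via R2 from blue(h,f), knows(f,c)
round 1: derive reach(h,h) via R2 from blue(h,f), knows(f,h)
round 1: derive reach(i,h) via R2 from blue(i,c), knows(c,h)
round 1: derive reach(i,j) via R2 from blue(i,i), knows(i,j)
round 1: derive reach(j,h) via R2 from blue(j,c), knows(c,h)
round 2: derive reach(c,a) via R1 from reach(c,f), blue(f,a)
round 2: derive reach(c,j) via R1 from reach(c,f), blue(f,j)
round 2: derive reach(f,f) via R1 from reach(f,a), blue(a,f)
round 2: derive reach(h,a) via R1 from reach(h,f), blue(f,a)
round 2: derive reach(i,f) via R1 from reach(i,a), blue(a,f)
round 2: derive reach(j,f) via R1 from reach(j,c), blue(c,f)
round 2: derive reach(j,j) via R1 from reach(j,h), blue(h,j)
round 3: derive reach(j,a) via R1 from reach(j,f), blue(f,a)

reach(a,a)
reach(a,c)
reach(a,f)
reach(a,h)
reach(a,i)
reach(a,j)
reach(c,a)
reach(c,c)
reach(c,f)
reach(c,h)
reach(c,j)
reach(f,a)
reach(f,c)
reach(f,f)
reach(f,h)
reach(f,i)
reach(f,j)
reach(h,a)
reach(h,c)
reach(h,f)
reach(h,h)
reach(h,j)
reach(i,a)
reach(i,c)
reach(i,f)
reach(i,h)
reach(i,i)
reach(i,j)
reach(j,a)
reach(j,c)
reach(j,f)
reach(j,h)
reach(j,j)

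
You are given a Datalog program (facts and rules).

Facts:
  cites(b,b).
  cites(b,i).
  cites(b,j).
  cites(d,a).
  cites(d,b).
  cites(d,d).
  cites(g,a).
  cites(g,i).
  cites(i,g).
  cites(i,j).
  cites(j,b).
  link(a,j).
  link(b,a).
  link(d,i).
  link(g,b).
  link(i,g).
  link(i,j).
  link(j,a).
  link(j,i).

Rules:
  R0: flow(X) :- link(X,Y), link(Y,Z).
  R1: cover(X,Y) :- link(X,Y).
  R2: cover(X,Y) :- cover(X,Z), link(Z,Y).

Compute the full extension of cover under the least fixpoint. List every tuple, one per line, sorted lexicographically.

round 1: derive cover(a,j) via R1 from link(a,j)
round 1: derive cover(b,a) via R1 from link(b,a)
round 1: derive cover(d,i) via R1 from link(d,i)
round 1: derive cover(g,b) via R1 from link(g,b)
round 1: derive cover(i,g) via R1 from link(i,g)
round 1: derive cover(i,j) via R1 from link(i,j)
round 1: derive cover(j,a) via R1 from link(j,a)
round 1: derive cover(j,i) via R1 from link(j,i)
round 2: derive cover(a,a) via R2 from cover(a,j), link(j,a)
round 2: derive cover(a,i) via R2 from cover(a,j), link(j,i)
round 2: derive cover(b,j) via R2 from cover(b,a), link(a,j)
round 2: derive cover(d,g) via R2 from cover(d,i), link(i,g)
round 2: derive cover(d,j) via R2 from cover(d,i), link(i,j)
round 2: derive cover(g,a) via R2 from cover(g,b), link(b,a)
round 2: derive cover(i,a) via R2 from cover(i,j), link(j,a)
round 2: derive cover(i,b) via R2 from cover(i,g), link(g,b)
round 2: derive cover(i,i) via R2 from cover(i,j), link(j,i)
round 2: derive cover(j,g) via R2 from cover(j,i), link(i,g)
round 2: derive cover(j,j) via R2 from cover(j,a), link(a,j)
round 3: derive cover(a,g) via R2 from cover(a,i), link(i,g)
round 3: derive cover(b,i) via R2 from cover(b,j), link(j,i)
round 3: derive cover(d,a) via R2 from cover(d,j), link(j,a)
round 3: derive cover(d,b) via R2 from cover(d,g), link(g,b)
round 3: derive cover(g,j) via R2 from cover(g,a), link(a,j)
round 3: derive cover(j,b) via R2 from cover(j,g), link(g,b)
round 4: derive cover(a,b) via R2 from cover(a,g), link(g,b)
round 4: derive cover(b,g) via R2 from cover(b,i), link(i,g)
round 4: derive cover(g,i) via R2 from cover(g,j), link(j,i)
round 5: derive cover(b,b) via R2 from cover(b,g), link(g,b)
round 5: derive cover(g,g) via R2 from cover(g,i), link(i,g)

cover(a,a)
cover(a,b)
cover(a,g)
cover(a,i)
cover(a,j)
cover(b,a)
cover(b,b)
cover(b,g)
cover(b,i)
cover(b,j)
cover(d,a)
cover(d,b)
cover(d,g)
cover(d,i)
cover(d,j)
cover(g,a)
cover(g,b)
cover(g,g)
cover(g,i)
cover(g,j)
cover(i,a)
cover(i,b)
cover(i,g)
cover(i,i)
cover(i,j)
cover(j,a)
cover(j,b)
cover(j,g)
cover(j,i)
cover(j,j)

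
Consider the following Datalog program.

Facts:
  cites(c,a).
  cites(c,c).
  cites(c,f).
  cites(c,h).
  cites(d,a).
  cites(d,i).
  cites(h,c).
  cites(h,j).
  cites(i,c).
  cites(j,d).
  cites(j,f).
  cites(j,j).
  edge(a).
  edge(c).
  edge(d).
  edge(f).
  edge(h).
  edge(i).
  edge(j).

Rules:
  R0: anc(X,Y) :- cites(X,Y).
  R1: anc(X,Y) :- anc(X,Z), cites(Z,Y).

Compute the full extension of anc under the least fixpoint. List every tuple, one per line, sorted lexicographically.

round 1: derive anc(c,a) via R0 from cites(c,a)
round 1: derive anc(c,c) via R0 from cites(c,c)
round 1: derive anc(c,f) via R0 from cites(c,f)
round 1: derive anc(c,h) via R0 from cites(c,h)
round 1: derive anc(d,a) via R0 from cites(d,a)
round 1: derive anc(d,i) via R0 from cites(d,i)
round 1: derive anc(h,c) via R0 from cites(h,c)
round 1: derive anc(h,j) via R0 from cites(h,j)
round 1: derive anc(i,c) via R0 from cites(i,c)
round 1: derive anc(j,d) via R0 from cites(j,d)
round 1: derive anc(j,f) via R0 from cites(j,f)
round 1: derive anc(j,j) via R0 from cites(j,j)
round 2: derive anc(c,j) via R1 from anc(c,h), cites(h,j)
round 2: derive anc(d,c) via R1 from anc(d,i), cites(i,c)
round 2: derive anc(h,a) via R1 from anc(h,c), cites(c,a)
round 2: derive anc(h,d) via R1 from anc(h,j), cites(j,d)
round 2: derive anc(h,f) via R1 from anc(h,c), cites(c,f)
round 2: derive anc(h,h) via R1 from anc(h,c), cites(c,h)
round 2: derive anc(i,a) via R1 from anc(i,c), cites(c,a)
round 2: derive anc(i,f) via R1 from anc(i,c), cites(c,f)
round 2: derive anc(i,h) via R1 from anc(i,c), cites(c,h)
round 2: derive anc(j,a) via R1 from anc(j,d), cites(d,a)
round 2: derive anc(j,i) via R1 from anc(j,d), cites(d,i)
round 3: derive anc(c,d) via R1 from anc(c,j), cites(j,d)
round 3: derive anc(d,f) via R1 from anc(d,c), cites(c,f)
round 3: derive anc(d,h) via R1 from anc(d,c), cites(c,h)
round 3: derive anc(h,i) via R1 from anc(h,d), cites(d,i)
round 3: derive anc(i,j) via R1 from anc(i,h), cites(h,j)
round 3: derive anc(j,c) via R1 from anc(j,i), cites(i,c)
round 4: derive anc(c,i) via R1 from anc(c,d), cites(d,i)
round 4: derive anc(d,j) via R1 from anc(d,h), cites(h,j)
round 4: derive anc(i,d) via R1 from anc(i,j), cites(j,d)
round 4: derive anc(j,h) via R1 from anc(j,c), cites(c,h)
round 5: derive anc(d,d) via R1 from anc(d,j), cites(j,d)
round 5: derive anc(i,i) via R1 from anc(i,d), cites(d,i)

anc(c,a)
anc(c,c)
anc(c,d)
anc(c,f)
anc(c,h)
anc(c,i)
anc(c,j)
anc(d,a)
anc(d,c)
anc(d,d)
anc(d,f)
anc(d,h)
anc(d,i)
anc(d,j)
anc(h,a)
anc(h,c)
anc(h,d)
anc(h,f)
anc(h,h)
anc(h,i)
anc(h,j)
anc(i,a)
anc(i,c)
anc(i,d)
anc(i,f)
anc(i,h)
anc(i,i)
anc(i,j)
anc(j,a)
anc(j,c)
anc(j,d)
anc(j,f)
anc(j,h)
anc(j,i)
anc(j,j)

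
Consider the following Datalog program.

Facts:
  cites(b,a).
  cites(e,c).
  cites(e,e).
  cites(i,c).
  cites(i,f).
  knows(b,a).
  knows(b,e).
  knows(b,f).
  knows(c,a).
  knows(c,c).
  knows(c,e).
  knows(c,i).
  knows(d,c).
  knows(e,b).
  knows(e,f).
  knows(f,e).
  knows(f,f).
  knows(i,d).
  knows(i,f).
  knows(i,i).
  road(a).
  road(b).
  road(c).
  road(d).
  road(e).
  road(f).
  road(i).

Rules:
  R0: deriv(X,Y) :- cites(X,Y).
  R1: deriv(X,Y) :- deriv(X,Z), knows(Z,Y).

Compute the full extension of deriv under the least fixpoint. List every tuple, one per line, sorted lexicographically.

round 1: derive deriv(b,a) via R0 from cites(b,a)
round 1: derive deriv(e,c) via R0 from cites(e,c)
round 1: derive deriv(e,e) via R0 from cites(e,e)
round 1: derive deriv(i,c) via R0 from cites(i,c)
round 1: derive deriv(i,f) via R0 from cites(i,f)
round 2: derive deriv(e,a) via R1 from deriv(e,c), knows(c,a)
round 2: derive deriv(e,b) via R1 from deriv(e,e), knows(e,b)
round 2: derive deriv(e,f) via R1 from deriv(e,e), knows(e,f)
round 2: derive deriv(e,i) via R1 from deriv(e,c), knows(c,i)
round 2: derive deriv(i,a) via R1 from deriv(i,c), knows(c,a)
round 2: derive deriv(i,e) via R1 from deriv(i,c), knows(c,e)
round 2: derive deriv(i,i) via R1 from deriv(i,c), knows(c,i)
round 3: derive deriv(e,d) via R1 from deriv(e,i), knows(i,d)
round 3: derive deriv(i,b) via R1 from deriv(i,e), knows(e,b)
round 3: derive deriv(i,d) via R1 from deriv(i,i), knows(i,d)

deriv(b,a)
deriv(e,a)
deriv(e,b)
deriv(e,c)
deriv(e,d)
deriv(e,e)
deriv(e,f)
deriv(e,i)
deriv(i,a)
deriv(i,b)
deriv(i,c)
deriv(i,d)
deriv(i,e)
deriv(i,f)
deriv(i,i)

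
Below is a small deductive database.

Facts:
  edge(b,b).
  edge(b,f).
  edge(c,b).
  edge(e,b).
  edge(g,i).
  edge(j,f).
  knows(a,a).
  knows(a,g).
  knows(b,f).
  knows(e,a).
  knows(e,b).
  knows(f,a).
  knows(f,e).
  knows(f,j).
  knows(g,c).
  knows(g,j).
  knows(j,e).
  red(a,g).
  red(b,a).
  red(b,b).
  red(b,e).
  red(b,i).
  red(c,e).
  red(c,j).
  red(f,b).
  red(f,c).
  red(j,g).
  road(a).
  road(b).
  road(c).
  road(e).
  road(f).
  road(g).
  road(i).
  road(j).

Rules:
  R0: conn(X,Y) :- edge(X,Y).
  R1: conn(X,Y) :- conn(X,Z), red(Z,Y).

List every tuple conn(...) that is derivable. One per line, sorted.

round 1: derive conn(b,b) via R0 from edge(b,b)
round 1: derive conn(b,f) via R0 from edge(b,f)
round 1: derive conn(c,b) via R0 from edge(c,b)
round 1: derive conn(e,b) via R0 from edge(e,b)
round 1: derive conn(g,i) via R0 from edge(g,i)
round 1: derive conn(j,f) via R0 from edge(j,f)
round 2: derive conn(b,a) via R1 from conn(b,b), red(b,a)
round 2: derive conn(b,c) via R1 from conn(b,f), red(f,c)
round 2: derive conn(b,e) via R1 from conn(b,b), red(b,e)
round 2: derive conn(b,i) via R1 from conn(b,b), red(b,i)
round 2: derive conn(c,a) via R1 from conn(c,b), red(b,a)
round 2: derive conn(c,e) via R1 from conn(c,b), red(b,e)
round 2: derive conn(c,i) via R1 from conn(c,b), red(b,i)
round 2: derive conn(e,a) via R1 from conn(e,b), red(b,a)
round 2: derive conn(e,e) via R1 from conn(e,b), red(b,e)
round 2: derive conn(e,i) via R1 from conn(e,b), red(b,i)
round 2: derive conn(j,b) via R1 from conn(j,f), red(f,b)
round 2: derive conn(j,c) via R1 from conn(j,f), red(f,c)
round 3: derive conn(b,g) via R1 from conn(b,a), red(a,g)
round 3: derive conn(b,j) via R1 from conn(b,c), red(c,j)
round 3: derive conn(c,g) via R1 from conn(c,a), red(a,g)
round 3: derive conn(e,g) via R1 from conn(e,a), red(a,g)
round 3: derive conn(j,a) via R1 from conn(j,b), red(b,a)
round 3: derive conn(j,e) via R1 from conn(j,b), red(b,e)
round 3: derive conn(j,i) via R1 from conn(j,b), red(b,i)
round 3: derive conn(j,j) via R1 from conn(j,c), red(c,j)
round 4: derive conn(j,g) via R1 from conn(j,a), red(a,g)

conn(b,a)
conn(b,b)
conn(b,c)
conn(b,e)
conn(b,f)
conn(b,g)
conn(b,i)
conn(b,j)
conn(c,a)
conn(c,b)
conn(c,e)
conn(c,g)
conn(c,i)
conn(e,a)
conn(e,b)
conn(e,e)
conn(e,g)
conn(e,i)
conn(g,i)
conn(j,a)
conn(j,b)
conn(j,c)
conn(j,e)
conn(j,f)
conn(j,g)
conn(j,i)
conn(j,j)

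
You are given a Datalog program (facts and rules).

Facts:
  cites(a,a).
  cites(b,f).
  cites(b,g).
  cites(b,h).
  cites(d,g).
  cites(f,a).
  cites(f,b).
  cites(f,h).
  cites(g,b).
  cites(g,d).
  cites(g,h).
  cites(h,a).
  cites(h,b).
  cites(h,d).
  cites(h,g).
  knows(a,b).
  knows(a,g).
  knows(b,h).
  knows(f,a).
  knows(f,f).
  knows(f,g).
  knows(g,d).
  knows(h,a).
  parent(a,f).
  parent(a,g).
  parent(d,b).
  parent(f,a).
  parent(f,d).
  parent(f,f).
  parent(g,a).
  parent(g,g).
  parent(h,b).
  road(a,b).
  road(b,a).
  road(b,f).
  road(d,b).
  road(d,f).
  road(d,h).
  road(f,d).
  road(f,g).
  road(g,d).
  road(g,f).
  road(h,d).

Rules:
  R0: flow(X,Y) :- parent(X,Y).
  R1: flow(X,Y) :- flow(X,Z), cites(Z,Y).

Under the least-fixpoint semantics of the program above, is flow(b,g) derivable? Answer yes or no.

round 1: derive flow(a,f) via R0 from parent(a,f)
round 1: derive flow(a,g) via R0 from parent(a,g)
round 1: derive flow(d,b) via R0 from parent(d,b)
round 1: derive flow(f,a) via R0 from parent(f,a)
round 1: derive flow(f,d) via R0 from parent(f,d)
round 1: derive flow(f,f) via R0 from parent(f,f)
round 1: derive flow(g,a) via R0 from parent(g,a)
round 1: derive flow(g,g) via R0 from parent(g,g)
round 1: derive flow(h,b) via R0 from parent(h,b)
round 2: derive flow(a,a) via R1 from flow(a,f), cites(f,a)
round 2: derive flow(a,b) via R1 from flow(a,f), cites(f,b)
round 2: derive flow(a,d) via R1 from flow(a,g), cites(g,d)
round 2: derive flow(a,h) via R1 from flow(a,f), cites(f,h)
round 2: derive flow(d,f) via R1 from flow(d,b), cites(b,f)
round 2: derive flow(d,g) via R1 from flow(d,b), cites(b,g)
round 2: derive flow(d,h) via R1 from flow(d,b), cites(b,h)
round 2: derive flow(f,b) via R1 from flow(f,f), cites(f,b)
round 2: derive flow(f,g) via R1 from flow(f,d), cites(d,g)
round 2: derive flow(f,h) via R1 from flow(f,f), cites(f,h)
round 2: derive flow(g,b) via R1 from flow(g,g), cites(g,b)
round 2: derive flow(g,d) via R1 from flow(g,g), cites(g,d)
round 2: derive flow(g,h) via R1 from flow(g,g), cites(g,h)
round 2: derive flow(h,f) via R1 from flow(h,b), cites(b,f)
round 2: derive flow(h,g) via R1 from flow(h,b), cites(b,g)
round 2: derive flow(h,h) via R1 from flow(h,b), cites(b,h)
round 3: derive flow(d,a) via R1 from flow(d,f), cites(f,a)
round 3: derive flow(d,d) via R1 from flow(d,g), cites(g,d)
round 3: derive flow(g,f) via R1 from flow(g,b), cites(b,f)
round 3: derive flow(h,a) via R1 from flow(h,f), cites(f,a)
round 3: derive flow(h,d) via R1 from flow(h,g), cites(g,d)

no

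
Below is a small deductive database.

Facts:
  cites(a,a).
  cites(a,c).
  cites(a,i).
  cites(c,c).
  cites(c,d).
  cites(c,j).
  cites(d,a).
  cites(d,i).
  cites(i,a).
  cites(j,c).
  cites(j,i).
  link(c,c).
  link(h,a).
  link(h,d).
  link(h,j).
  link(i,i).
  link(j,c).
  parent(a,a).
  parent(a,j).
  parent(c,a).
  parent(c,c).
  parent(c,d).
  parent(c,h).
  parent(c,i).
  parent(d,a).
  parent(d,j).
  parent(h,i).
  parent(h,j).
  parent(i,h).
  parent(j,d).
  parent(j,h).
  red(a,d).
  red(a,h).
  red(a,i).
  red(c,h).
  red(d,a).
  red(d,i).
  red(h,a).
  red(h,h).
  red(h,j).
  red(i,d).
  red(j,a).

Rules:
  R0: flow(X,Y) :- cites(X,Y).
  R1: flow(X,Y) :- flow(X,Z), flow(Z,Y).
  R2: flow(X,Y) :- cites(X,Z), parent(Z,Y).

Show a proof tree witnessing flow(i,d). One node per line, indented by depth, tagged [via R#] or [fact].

flow(i,d)  [via R1]
  flow(i,a)  [via R0]
    cites(i,a)  [fact]
  flow(a,d)  [via R2]
    cites(a,c)  [fact]
    parent(c,d)  [fact]

round 1: derive flow(a,a) via R0 from cites(a,a)
round 1: derive flow(a,c) via R0 from cites(a,c)
round 1: derive flow(a,i) via R0 from cites(a,i)
round 1: derive flow(c,c) via R0 from cites(c,c)
round 1: derive flow(c,d) via R0 from cites(c,d)
round 1: derive flow(c,j) via R0 from cites(c,j)
round 1: derive flow(d,a) via R0 from cites(d,a)
round 1: derive flow(d,i) via R0 from cites(d,i)
round 1: derive flow(i,a) via R0 from cites(i,a)
round 1: derive flow(j,c) via R0 from cites(j,c)
round 1: derive flow(j,i) via R0 from cites(j,i)
round 1: derive flow(a,d) via R2 from cites(a,c), parent(c,d)
round 1: derive flow(a,h) via R2 from cites(a,c), parent(c,h)
round 1: derive flow(a,j) via R2 from cites(a,a), parent(a,j)
round 1: derive flow(c,a) via R2 from cites(c,c), parent(c,a)
round 1: derive flow(c,h) via R2 from cites(c,c), parent(c,h)
round 1: derive flow(c,i) via R2 from cites(c,c), parent(c,i)
round 1: derive flow(d,h) via R2 from cites(d,i), parent(i,h)
round 1: derive flow(d,j) via R2 from cites(d,a), parent(a,j)
round 1: derive flow(i,j) via R2 from cites(i,a), parent(a,j)
round 1: derive flow(j,a) via R2 from cites(j,c), parent(c,a)
round 1: derive flow(j,d) via R2 from cites(j,c), parent(c,d)
round 1: derive flow(j,h) via R2 from cites(j,c), parent(c,h)
round 2: derive flow(d,c) via R1 from flow(d,a), flow(a,c)
round 2: derive flow(d,d) via R1 from flow(d,a), flow(a,d)
round 2: derive flow(i,c) via R1 from flow(i,a), flow(a,c)
round 2: derive flow(i,d) via R1 from flow(i,a), flow(a,d)
round 2: derive flow(i,h) via R1 from flow(i,a), flow(a,h)
round 2: derive flow(i,i) via R1 from flow(i,a), flow(a,i)
round 2: derive flow(j,j) via R1 from flow(j,a), flow(a,j)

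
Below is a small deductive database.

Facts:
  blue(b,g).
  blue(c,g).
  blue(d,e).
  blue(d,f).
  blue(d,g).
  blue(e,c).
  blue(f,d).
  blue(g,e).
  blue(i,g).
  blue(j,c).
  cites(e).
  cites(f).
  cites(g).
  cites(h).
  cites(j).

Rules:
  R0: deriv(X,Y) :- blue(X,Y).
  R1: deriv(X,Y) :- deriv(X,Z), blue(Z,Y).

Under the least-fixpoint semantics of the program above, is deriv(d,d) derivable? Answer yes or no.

yes

round 1: derive deriv(b,g) via R0 from blue(b,g)
round 1: derive deriv(c,g) via R0 from blue(c,g)
round 1: derive deriv(d,e) via R0 from blue(d,e)
round 1: derive deriv(d,f) via R0 from blue(d,f)
round 1: derive deriv(d,g) via R0 from blue(d,g)
round 1: derive deriv(e,c) via R0 from blue(e,c)
round 1: derive deriv(f,d) via R0 from blue(f,d)
round 1: derive deriv(g,e) via R0 from blue(g,e)
round 1: derive deriv(i,g) via R0 from blue(i,g)
round 1: derive deriv(j,c) via R0 from blue(j,c)
round 2: derive deriv(b,e) via R1 from deriv(b,g), blue(g,e)
round 2: derive deriv(c,e) via R1 from deriv(c,g), blue(g,e)
round 2: derive deriv(d,c) via R1 from deriv(d,e), blue(e,c)
round 2: derive deriv(d,d) via R1 from deriv(d,f), blue(f,d)
round 2: derive deriv(e,g) via R1 from deriv(e,c), blue(c,g)
round 2: derive deriv(f,e) via R1 from deriv(f,d), blue(d,e)
round 2: derive deriv(f,f) via R1 from deriv(f,d), blue(d,f)
round 2: derive deriv(f,g) via R1 from deriv(f,d), blue(d,g)
round 2: derive deriv(g,c) via R1 from deriv(g,e), blue(e,c)
round 2: derive deriv(i,e) via R1 from deriv(i,g), blue(g,e)
round 2: derive deriv(j,g) via R1 from deriv(j,c), blue(c,g)
round 3: derive deriv(b,c) via R1 from deriv(b,e), blue(e,c)
round 3: derive deriv(c,c) via R1 from deriv(c,e), blue(e,c)
round 3: derive deriv(e,e) via R1 from deriv(e,g), blue(g,e)
round 3: derive deriv(f,c) via R1 from deriv(f,e), blue(e,c)
round 3: derive deriv(g,g) via R1 from deriv(g,c), blue(c,g)
round 3: derive deriv(i,c) via R1 from deriv(i,e), blue(e,c)
round 3: derive deriv(j,e) via R1 from deriv(j,g), blue(g,e)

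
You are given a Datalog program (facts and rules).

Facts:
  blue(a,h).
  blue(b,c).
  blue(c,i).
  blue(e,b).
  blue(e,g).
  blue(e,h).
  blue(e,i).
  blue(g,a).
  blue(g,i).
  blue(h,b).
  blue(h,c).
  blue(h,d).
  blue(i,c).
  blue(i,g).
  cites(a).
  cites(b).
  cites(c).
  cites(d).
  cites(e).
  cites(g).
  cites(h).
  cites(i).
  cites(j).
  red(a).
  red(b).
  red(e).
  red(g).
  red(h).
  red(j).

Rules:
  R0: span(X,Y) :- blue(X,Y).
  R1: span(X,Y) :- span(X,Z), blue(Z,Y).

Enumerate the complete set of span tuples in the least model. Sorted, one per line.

round 1: derive span(a,h) via R0 from blue(a,h)
round 1: derive span(b,c) via R0 from blue(b,c)
round 1: derive span(c,i) via R0 from blue(c,i)
round 1: derive span(e,b) via R0 from blue(e,b)
round 1: derive span(e,g) via R0 from blue(e,g)
round 1: derive span(e,h) via R0 from blue(e,h)
round 1: derive span(e,i) via R0 from blue(e,i)
round 1: derive span(g,a) via R0 from blue(g,a)
round 1: derive span(g,i) via R0 from blue(g,i)
round 1: derive span(h,b) via R0 from blue(h,b)
round 1: derive span(h,c) via R0 from blue(h,c)
round 1: derive span(h,d) via R0 from blue(h,d)
round 1: derive span(i,c) via R0 from blue(i,c)
round 1: derive span(i,g) via R0 from blue(i,g)
round 2: derive span(a,b) via R1 from span(a,h), blue(h,b)
round 2: derive span(a,c) via R1 from span(a,h), blue(h,c)
round 2: derive span(a,d) via R1 from span(a,h), blue(h,d)
round 2: derive span(b,i) via R1 from span(b,c), blue(c,i)
round 2: derive span(c,c) via R1 from span(c,i), blue(i,c)
round 2: derive span(c,g) via R1 from span(c,i), blue(i,g)
round 2: derive span(e,a) via R1 from span(e,g), blue(g,a)
round 2: derive span(e,c) via R1 from span(e,b), blue(b,c)
round 2: derive span(e,d) via R1 from span(e,h), blue(h,d)
round 2: derive span(g,c) via R1 from span(g,i), blue(i,c)
round 2: derive span(g,g) via R1 from span(g,i), blue(i,g)
round 2: derive span(g,h) via R1 from span(g,a), blue(a,h)
round 2: derive span(h,i) via R1 from span(h,c), blue(c,i)
round 2: derive span(i,a) via R1 from span(i,g), blue(g,a)
round 2: derive span(i,i) via R1 from span(i,c), blue(c,i)
round 3: derive span(a,i) via R1 from span(a,c), blue(c,i)
round 3: derive span(b,g) via R1 from span(b,i), blue(i,g)
round 3: derive span(c,a) via R1 from span(c,g), blue(g,a)
round 3: derive span(g,b) via R1 from span(g,h), blue(h,b)
round 3: derive span(g,d) via R1 from span(g,h), blue(h,d)
round 3: derive span(h,g) via R1 from span(h,i), blue(i,g)
round 3: derive span(i,h) via R1 from span(i,a), blue(a,h)
round 4: derive span(a,g) via R1 from span(a,i), blue(i,g)
round 4: derive span(b,a) via R1 from span(b,g), blue(g,a)
round 4: derive span(c,h) via R1 from span(c,a), blue(a,h)
round 4: derive span(h,a) via R1 from span(h,g), blue(g,a)
round 4: derive span(i,b) via R1 from span(i,h), blue(h,b)
round 4: derive span(i,d) via R1 from span(i,h), blue(h,d)
round 5: derive span(a,a) via R1 from span(a,g), blue(g,a)
round 5: derive span(b,h) via R1 from span(b,a), blue(a,h)
round 5: derive span(c,b) via R1 from span(c,h), blue(h,b)
round 5: derive span(c,d) via R1 from span(c,h), blue(h,d)
round 5: derive span(h,h) via R1 from span(h,a), blue(a,h)
round 6: derive span(b,b) via R1 from span(b,h), blue(h,b)
round 6: derive span(b,d) via R1 from span(b,h), blue(h,d)

span(a,a)
span(a,b)
span(a,c)
span(a,d)
span(a,g)
span(a,h)
span(a,i)
span(b,a)
span(b,b)
span(b,c)
span(b,d)
span(b,g)
span(b,h)
span(b,i)
span(c,a)
span(c,b)
span(c,c)
span(c,d)
span(c,g)
span(c,h)
span(c,i)
span(e,a)
span(e,b)
span(e,c)
span(e,d)
span(e,g)
span(e,h)
span(e,i)
span(g,a)
span(g,b)
span(g,c)
span(g,d)
span(g,g)
span(g,h)
span(g,i)
span(h,a)
span(h,b)
span(h,c)
span(h,d)
span(h,g)
span(h,h)
span(h,i)
span(i,a)
span(i,b)
span(i,c)
span(i,d)
span(i,g)
span(i,h)
span(i,i)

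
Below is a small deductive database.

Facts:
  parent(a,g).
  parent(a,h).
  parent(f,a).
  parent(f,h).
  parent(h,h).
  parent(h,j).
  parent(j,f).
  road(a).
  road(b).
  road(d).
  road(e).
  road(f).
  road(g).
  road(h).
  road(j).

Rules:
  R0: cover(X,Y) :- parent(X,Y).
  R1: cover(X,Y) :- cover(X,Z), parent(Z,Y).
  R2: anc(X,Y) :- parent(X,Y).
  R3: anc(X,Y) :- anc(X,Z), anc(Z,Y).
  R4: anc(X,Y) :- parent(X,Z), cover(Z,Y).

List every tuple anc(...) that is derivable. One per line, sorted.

round 1: derive cover(a,g) via R0 from parent(a,g)
round 1: derive cover(a,h) via R0 from parent(a,h)
round 1: derive cover(f,a) via R0 from parent(f,a)
round 1: derive cover(f,h) via R0 from parent(f,h)
round 1: derive cover(h,h) via R0 from parent(h,h)
round 1: derive cover(h,j) via R0 from parent(h,j)
round 1: derive cover(j,f) via R0 from parent(j,f)
round 1: derive anc(a,g) via R2 from parent(a,g)
round 1: derive anc(a,h) via R2 from parent(a,h)
round 1: derive anc(f,a) via R2 from parent(f,a)
round 1: derive anc(f,h) via R2 from parent(f,h)
round 1: derive anc(h,h) via R2 from parent(h,h)
round 1: derive anc(h,j) via R2 from parent(h,j)
round 1: derive anc(j,f) via R2 from parent(j,f)
round 2: derive cover(a,j) via R1 from cover(a,h), parent(h,j)
round 2: derive cover(f,g) via R1 from cover(f,a), parent(a,g)
round 2: derive cover(f,j) via R1 from cover(f,h), parent(h,j)
round 2: derive cover(h,f) via R1 from cover(h,j), parent(j,f)
round 2: derive cover(j,a) via R1 from cover(j,f), parent(f,a)
round 2: derive cover(j,h) via R1 from cover(j,f), parent(f,h)
round 2: derive anc(a,j) via R3 from anc(a,h), anc(h,j)
round 2: derive anc(f,g) via R3 from anc(f,a), anc(a,g)
round 2: derive anc(f,j) via R3 from anc(f,h), anc(h,j)
round 2: derive anc(h,f) via R3 from anc(h,j), anc(j,f)
round 2: derive anc(j,a) via R3 from anc(j,f), anc(f,a)
round 2: derive anc(j,h) via R3 from anc(j,f), anc(f,h)
round 3: derive cover(a,f) via R1 from cover(a,j), parent(j,f)
round 3: derive cover(f,f) via R1 from cover(f,j), parent(j,f)
round 3: derive cover(h,a) via R1 from cover(h,f), parent(f,a)
round 3: derive cover(j,g) via R1 from cover(j,a), parent(a,g)
round 3: derive cover(j,j) via R1 from cover(j,h), parent(h,j)
round 3: derive anc(a,a) via R3 from anc(a,j), anc(j,a)
round 3: derive anc(a,f) via R3 from anc(a,h), anc(h,f)
round 3: derive anc(f,f) via R3 from anc(f,h), anc(h,f)
round 3: derive anc(h,a) via R3 from anc(h,f), anc(f,a)
round 3: derive anc(h,g) via R3 from anc(h,f), anc(f,g)
round 3: derive anc(j,g) via R3 from anc(j,a), anc(a,g)
round 3: derive anc(j,j) via R3 from anc(j,a), anc(a,j)
round 4: derive cover(a,a) via R1 from cover(a,f), parent(f,a)
round 4: derive cover(h,g) via R1 from cover(h,a), parent(a,g)

anc(a,a)
anc(a,f)
anc(a,g)
anc(a,h)
anc(a,j)
anc(f,a)
anc(f,f)
anc(f,g)
anc(f,h)
anc(f,j)
anc(h,a)
anc(h,f)
anc(h,g)
anc(h,h)
anc(h,j)
anc(j,a)
anc(j,f)
anc(j,g)
anc(j,h)
anc(j,j)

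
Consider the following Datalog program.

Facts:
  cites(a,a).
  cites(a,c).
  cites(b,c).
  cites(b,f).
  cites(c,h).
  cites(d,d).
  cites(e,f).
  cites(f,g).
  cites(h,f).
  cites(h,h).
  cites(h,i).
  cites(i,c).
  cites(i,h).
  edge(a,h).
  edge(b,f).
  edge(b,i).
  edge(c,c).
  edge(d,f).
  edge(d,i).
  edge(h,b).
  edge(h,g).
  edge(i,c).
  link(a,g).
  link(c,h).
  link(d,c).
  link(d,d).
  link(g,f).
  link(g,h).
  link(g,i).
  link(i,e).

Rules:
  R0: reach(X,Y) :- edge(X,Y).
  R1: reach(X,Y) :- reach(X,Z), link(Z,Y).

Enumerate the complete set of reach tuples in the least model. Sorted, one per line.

round 1: derive reach(a,h) via R0 from edge(a,h)
round 1: derive reach(b,f) via R0 from edge(b,f)
round 1: derive reach(b,i) via R0 from edge(b,i)
round 1: derive reach(c,c) via R0 from edge(c,c)
round 1: derive reach(d,f) via R0 from edge(d,f)
round 1: derive reach(d,i) via R0 from edge(d,i)
round 1: derive reach(h,b) via R0 from edge(h,b)
round 1: derive reach(h,g) via R0 from edge(h,g)
round 1: derive reach(i,c) via R0 from edge(i,c)
round 2: derive reach(b,e) via R1 from reach(b,i), link(i,e)
round 2: derive reach(c,h) via R1 from reach(c,c), link(c,h)
round 2: derive reach(d,e) via R1 from reach(d,i), link(i,e)
round 2: derive reach(h,f) via R1 from reach(h,g), link(g,f)
round 2: derive reach(h,h) via R1 from reach(h,g), link(g,h)
round 2: derive reach(h,i) via R1 from reach(h,g), link(g,i)
round 2: derive reach(i,h) via R1 from reach(i,c), link(c,h)
round 3: derive reach(h,e) via R1 from reach(h,i), link(i,e)

reach(a,h)
reach(b,e)
reach(b,f)
reach(b,i)
reach(c,c)
reach(c,h)
reach(d,e)
reach(d,f)
reach(d,i)
reach(h,b)
reach(h,e)
reach(h,f)
reach(h,g)
reach(h,h)
reach(h,i)
reach(i,c)
reach(i,h)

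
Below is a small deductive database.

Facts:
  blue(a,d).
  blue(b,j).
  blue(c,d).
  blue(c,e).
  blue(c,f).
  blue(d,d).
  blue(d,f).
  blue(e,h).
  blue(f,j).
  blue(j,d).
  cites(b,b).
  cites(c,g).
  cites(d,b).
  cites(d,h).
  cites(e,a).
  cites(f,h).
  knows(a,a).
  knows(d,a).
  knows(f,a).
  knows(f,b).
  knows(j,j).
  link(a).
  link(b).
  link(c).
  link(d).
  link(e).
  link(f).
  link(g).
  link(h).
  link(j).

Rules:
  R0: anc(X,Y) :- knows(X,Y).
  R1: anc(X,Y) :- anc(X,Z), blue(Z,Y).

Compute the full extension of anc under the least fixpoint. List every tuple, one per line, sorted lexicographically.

round 1: derive anc(a,a) via R0 from knows(a,a)
round 1: derive anc(d,a) via R0 from knows(d,a)
round 1: derive anc(f,a) via R0 from knows(f,a)
round 1: derive anc(f,b) via R0 from knows(f,b)
round 1: derive anc(j,j) via R0 from knows(j,j)
round 2: derive anc(a,d) via R1 from anc(a,a), blue(a,d)
round 2: derive anc(d,d) via R1 from anc(d,a), blue(a,d)
round 2: derive anc(f,d) via R1 from anc(f,a), blue(a,d)
round 2: derive anc(f,j) via R1 from anc(f,b), blue(b,j)
round 2: derive anc(j,d) via R1 from anc(j,j), blue(j,d)
round 3: derive anc(a,f) via R1 from anc(a,d), blue(d,f)
round 3: derive anc(d,f) via R1 from anc(d,d), blue(d,f)
round 3: derive anc(f,f) via R1 from anc(f,d), blue(d,f)
round 3: derive anc(j,f) via R1 from anc(j,d), blue(d,f)
round 4: derive anc(a,j) via R1 from anc(a,f), blue(f,j)
round 4: derive anc(d,j) via R1 from anc(d,f), blue(f,j)

anc(a,a)
anc(a,d)
anc(a,f)
anc(a,j)
anc(d,a)
anc(d,d)
anc(d,f)
anc(d,j)
anc(f,a)
anc(f,b)
anc(f,d)
anc(f,f)
anc(f,j)
anc(j,d)
anc(j,f)
anc(j,j)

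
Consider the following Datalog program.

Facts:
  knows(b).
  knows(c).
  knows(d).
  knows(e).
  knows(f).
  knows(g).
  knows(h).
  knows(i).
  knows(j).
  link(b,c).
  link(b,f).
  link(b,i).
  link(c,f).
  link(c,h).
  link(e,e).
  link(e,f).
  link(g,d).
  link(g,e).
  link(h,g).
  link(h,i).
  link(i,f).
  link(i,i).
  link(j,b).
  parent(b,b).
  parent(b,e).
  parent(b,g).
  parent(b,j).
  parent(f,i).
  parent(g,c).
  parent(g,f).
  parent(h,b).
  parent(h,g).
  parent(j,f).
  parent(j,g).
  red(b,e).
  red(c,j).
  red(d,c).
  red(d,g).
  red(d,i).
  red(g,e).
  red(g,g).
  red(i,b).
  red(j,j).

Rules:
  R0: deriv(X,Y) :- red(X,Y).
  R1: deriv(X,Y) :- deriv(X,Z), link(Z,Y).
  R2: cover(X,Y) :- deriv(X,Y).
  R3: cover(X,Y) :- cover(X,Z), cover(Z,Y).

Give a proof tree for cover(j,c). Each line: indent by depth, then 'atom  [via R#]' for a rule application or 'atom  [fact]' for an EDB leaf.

round 1: derive deriv(b,e) via R0 from red(b,e)
round 1: derive deriv(c,j) via R0 from red(c,j)
round 1: derive deriv(d,c) via R0 from red(d,c)
round 1: derive deriv(d,g) via R0 from red(d,g)
round 1: derive deriv(d,i) via R0 from red(d,i)
round 1: derive deriv(g,e) via R0 from red(g,e)
round 1: derive deriv(g,g) via R0 from red(g,g)
round 1: derive deriv(i,b) via R0 from red(i,b)
round 1: derive deriv(j,j) via R0 from red(j,j)
round 2: derive deriv(b,f) via R1 from deriv(b,e), link(e,f)
round 2: derive deriv(c,b) via R1 from deriv(c,j), link(j,b)
round 2: derive deriv(d,d) via R1 from deriv(d,g), link(g,d)
round 2: derive deriv(d,e) via R1 from deriv(d,g), link(g,e)
round 2: derive deriv(d,f) via R1 from deriv(d,c), link(c,f)
round 2: derive deriv(d,h) via R1 from deriv(d,c), link(c,h)
round 2: derive deriv(g,d) via R1 from deriv(g,g), link(g,d)
round 2: derive deriv(g,f) via R1 from deriv(g,e), link(e,f)
round 2: derive deriv(i,c) via R1 from deriv(i,b), link(b,c)
round 2: derive deriv(i,f) via R1 from deriv(i,b), link(b,f)
round 2: derive deriv(i,i) via R1 from deriv(i,b), link(b,i)
round 2: derive deriv(j,b) via R1 from deriv(j,j), link(j,b)
round 2: derive cover(b,e) via R2 from deriv(b,e)
round 2: derive cover(c,j) via R2 from deriv(c,j)
round 2: derive cover(d,c) via R2 from deriv(d,c)
round 2: derive cover(d,g) via R2 from deriv(d,g)
round 2: derive cover(d,i) via R2 from deriv(d,i)
round 2: derive cover(g,e) via R2 from deriv(g,e)
round 2: derive cover(g,g) via R2 from deriv(g,g)
round 2: derive cover(i,b) via R2 from deriv(i,b)
round 2: derive cover(j,j) via R2 from deriv(j,j)
round 3: derive deriv(c,c) via R1 from deriv(c,b), link(b,c)
round 3: derive deriv(c,f) via R1 from deriv(c,b), link(b,f)
round 3: derive deriv(c,i) via R1 from deriv(c,b), link(b,i)
round 3: derive deriv(i,h) via R1 from deriv(i,c), link(c,h)
round 3: derive deriv(j,c) via R1 from deriv(j,b), link(b,c)
round 3: derive deriv(j,f) via R1 from deriv(j,b), link(b,f)
round 3: derive deriv(j,i) via R1 from deriv(j,b), link(b,i)
round 3: derive cover(b,f) via R2 from deriv(b,f)
round 3: derive cover(c,b) via R2 from deriv(c,b)
round 3: derive cover(d,d) via R2 from deriv(d,d)
round 3: derive cover(d,e) via R2 from deriv(d,e)
round 3: derive cover(d,f) via R2 from deriv(d,f)
round 3: derive cover(d,h) via R2 from deriv(d,h)
round 3: derive cover(g,d) via R2 from deriv(g,d)
round 3: derive cover(g,f) via R2 from deriv(g,f)
round 3: derive cover(i,c) via R2 from deriv(i,c)
round 3: derive cover(i,f) via R2 from deriv(i,f)
round 3: derive cover(i,i) via R2 from deriv(i,i)
round 3: derive cover(j,b) via R2 from deriv(j,b)
round 3: derive cover(d,b) via R3 from cover(d,i), cover(i,b)
round 3: derive cover(d,j) via R3 from cover(d,c), cover(c,j)
round 3: derive cover(i,e) via R3 from cover(i,b), cover(b,e)
round 4: derive deriv(c,h) via R1 from deriv(c,c), link(c,h)
round 4: derive deriv(i,g) via R1 from deriv(i,h), link(h,g)
round 4: derive deriv(j,h) via R1 from deriv(j,c), link(c,h)
round 4: derive cover(c,c) via R2 from deriv(c,c)
round 4: derive cover(c,f) via R2 from deriv(c,f)
round 4: derive cover(c,i) via R2 from deriv(c,i)
round 4: derive cover(i,h) via R2 from deriv(i,h)
round 4: derive cover(j,c) via R2 from deriv(j,c)
round 4: derive cover(j,f) via R2 from deriv(j,f)
round 4: derive cover(j,i) via R2 from deriv(j,i)
round 4: derive cover(c,e) via R3 from cover(c,b), cover(b,e)
round 4: derive cover(g,b) via R3 from cover(g,d), cover(d,b)
round 4: derive cover(g,c) via R3 from cover(g,d), cover(d,c)
round 4: derive cover(g,h) via R3 from cover(g,d), cover(d,h)
round 4: derive cover(g,i) via R3 from cover(g,d), cover(d,i)
round 4: derive cover(g,j) via R3 from cover(g,d), cover(d,j)
round 4: derive cover(i,j) via R3 from cover(i,c), cover(c,j)
round 4: derive cover(j,e) via R3 from cover(j,b), cover(b,e)
round 5: derive deriv(c,g) via R1 from deriv(c,h), link(h,g)
round 5: derive deriv(i,d) via R1 from deriv(i,g), link(g,d)
round 5: derive deriv(i,e) via R1 from deriv(i,g), link(g,e)
round 5: derive deriv(j,g) via R1 from deriv(j,h), link(h,g)
round 5: derive cover(c,h) via R2 from deriv(c,h)
round 5: derive cover(i,g) via R2 from deriv(i,g)
round 5: derive cover(j,h) via R2 from deriv(j,h)
round 6: derive deriv(c,d) via R1 from deriv(c,g), link(g,d)
round 6: derive deriv(c,e) via R1 from deriv(c,g), link(g,e)
round 6: derive deriv(j,d) via R1 from deriv(j,g), link(g,d)
round 6: derive deriv(j,e) via R1 from deriv(j,g), link(g,e)
round 6: derive cover(c,g) via R2 from deriv(c,g)
round 6: derive cover(i,d) via R2 from deriv(i,d)
round 6: derive cover(j,g) via R2 from deriv(j,g)
round 7: derive cover(c,d) via R2 from deriv(c,d)
round 7: derive cover(j,d) via R2 from deriv(j,d)

cover(j,c)  [via R2]
  deriv(j,c)  [via R1]
    deriv(j,b)  [via R1]
      deriv(j,j)  [via R0]
        red(j,j)  [fact]
      link(j,b)  [fact]
    link(b,c)  [fact]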